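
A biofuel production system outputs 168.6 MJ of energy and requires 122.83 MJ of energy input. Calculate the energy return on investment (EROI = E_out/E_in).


EROI = E_out / E_in
= 168.6 / 122.83
= 1.3726

1.3726


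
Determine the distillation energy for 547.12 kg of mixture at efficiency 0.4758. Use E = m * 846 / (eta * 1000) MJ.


E = m * 846 / (eta * 1000)
= 547.12 * 846 / (0.4758 * 1000)
= 972.8111 MJ

972.8111 MJ


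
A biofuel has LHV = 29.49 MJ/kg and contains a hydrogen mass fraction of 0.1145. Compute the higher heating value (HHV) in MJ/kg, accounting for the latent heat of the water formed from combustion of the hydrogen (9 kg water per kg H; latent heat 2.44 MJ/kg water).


HHV = LHV + H_frac * 9 * 2.44
= 29.49 + 0.1145 * 9 * 2.44
= 32.0044 MJ/kg

32.0044 MJ/kg


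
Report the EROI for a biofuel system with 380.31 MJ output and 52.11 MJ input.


EROI = E_out / E_in
= 380.31 / 52.11
= 7.2982

7.2982


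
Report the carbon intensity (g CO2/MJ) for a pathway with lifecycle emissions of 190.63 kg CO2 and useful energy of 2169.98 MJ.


CI = CO2 * 1000 / E
= 190.63 * 1000 / 2169.98
= 87.8487 g CO2/MJ

87.8487 g CO2/MJ


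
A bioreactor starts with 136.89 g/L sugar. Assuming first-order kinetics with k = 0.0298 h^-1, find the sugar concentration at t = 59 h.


S = S0 * exp(-k * t)
S = 136.89 * exp(-0.0298 * 59)
S = 23.5937 g/L

23.5937 g/L


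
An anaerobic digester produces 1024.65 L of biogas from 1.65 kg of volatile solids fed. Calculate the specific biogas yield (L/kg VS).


Y = V / VS
= 1024.65 / 1.65
= 621.0000 L/kg VS

621.0000 L/kg VS


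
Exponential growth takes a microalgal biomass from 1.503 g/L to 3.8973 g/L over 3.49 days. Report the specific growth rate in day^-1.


mu = ln(X2/X1) / dt
= ln(3.8973/1.503) / 3.49
= 0.2730 per day

0.2730 per day


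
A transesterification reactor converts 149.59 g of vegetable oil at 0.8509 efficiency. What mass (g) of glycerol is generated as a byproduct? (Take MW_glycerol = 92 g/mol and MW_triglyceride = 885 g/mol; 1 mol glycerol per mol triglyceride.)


glycerol = oil * conv * (92/885)
= 149.59 * 0.8509 * 92 / 885
= 13.2320 g

13.2320 g


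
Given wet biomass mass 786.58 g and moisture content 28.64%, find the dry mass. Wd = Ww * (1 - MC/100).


Wd = Ww * (1 - MC/100)
= 786.58 * (1 - 28.64/100)
= 561.3035 g

561.3035 g


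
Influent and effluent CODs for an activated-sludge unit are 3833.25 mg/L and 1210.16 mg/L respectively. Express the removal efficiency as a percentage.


eta = (COD_in - COD_out) / COD_in * 100
= (3833.25 - 1210.16) / 3833.25 * 100
= 68.4299%

68.4299%


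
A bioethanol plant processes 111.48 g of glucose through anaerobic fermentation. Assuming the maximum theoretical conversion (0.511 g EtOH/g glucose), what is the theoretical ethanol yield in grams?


Theoretical ethanol yield: m_EtOH = 0.511 * m_glucose
m_EtOH = 0.511 * 111.48 = 56.9663 g

56.9663 g


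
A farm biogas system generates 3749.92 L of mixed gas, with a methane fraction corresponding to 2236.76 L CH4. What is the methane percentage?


CH4% = V_CH4 / V_total * 100
= 2236.76 / 3749.92 * 100
= 59.6482%

59.6482%


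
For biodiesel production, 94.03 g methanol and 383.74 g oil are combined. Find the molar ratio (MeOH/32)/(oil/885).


Molar ratio = n_MeOH / n_oil = (MeOH/32) / (oil/885) = (MeOH * 885) / (32 * oil)
= (94.03 * 885) / (32 * 383.74)
= 6.7768

6.7768


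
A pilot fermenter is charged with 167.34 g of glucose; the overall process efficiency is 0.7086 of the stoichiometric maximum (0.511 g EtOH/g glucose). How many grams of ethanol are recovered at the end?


Actual ethanol: m = 0.511 * 167.34 * 0.7086
m = 60.5929 g

60.5929 g


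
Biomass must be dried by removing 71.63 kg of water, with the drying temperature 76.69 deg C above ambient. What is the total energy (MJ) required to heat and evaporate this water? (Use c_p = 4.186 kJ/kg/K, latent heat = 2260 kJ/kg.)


E = m_water * (4.186 * dT + 2260) / 1000
= 71.63 * (4.186 * 76.69 + 2260) / 1000
= 184.8788 MJ

184.8788 MJ


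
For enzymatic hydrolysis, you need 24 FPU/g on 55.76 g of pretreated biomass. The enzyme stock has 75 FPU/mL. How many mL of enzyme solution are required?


V = dosage * m_sub / activity
V = 24 * 55.76 / 75
V = 17.8432 mL

17.8432 mL


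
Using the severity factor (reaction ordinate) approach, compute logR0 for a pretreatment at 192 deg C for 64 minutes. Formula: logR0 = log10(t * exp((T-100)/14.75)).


logR0 = log10(t * exp((T - 100) / 14.75))
= log10(64 * exp((192 - 100) / 14.75))
= 4.5150

4.5150


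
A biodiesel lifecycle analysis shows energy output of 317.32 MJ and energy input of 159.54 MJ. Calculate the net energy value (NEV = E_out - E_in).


NEV = E_out - E_in
= 317.32 - 159.54
= 157.7800 MJ

157.7800 MJ


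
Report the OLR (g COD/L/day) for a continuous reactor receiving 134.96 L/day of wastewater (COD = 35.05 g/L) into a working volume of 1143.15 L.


OLR = Q * S / V
= 134.96 * 35.05 / 1143.15
= 4.1380 g/L/day

4.1380 g/L/day


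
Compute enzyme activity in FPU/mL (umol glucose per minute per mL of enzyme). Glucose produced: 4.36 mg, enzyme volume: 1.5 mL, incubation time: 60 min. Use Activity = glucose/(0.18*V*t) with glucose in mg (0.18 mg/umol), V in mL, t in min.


Activity = glucose_mg / (0.18 mg/umol * V_mL * t_min)
= 4.36 / (0.18 * 1.5 * 60)
= 0.2691 FPU/mL

0.2691 FPU/mL


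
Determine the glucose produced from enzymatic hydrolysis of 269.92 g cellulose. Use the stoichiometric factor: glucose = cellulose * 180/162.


glucose = cellulose * 180/162
= 269.92 * 180/162
= 299.9111 g

299.9111 g


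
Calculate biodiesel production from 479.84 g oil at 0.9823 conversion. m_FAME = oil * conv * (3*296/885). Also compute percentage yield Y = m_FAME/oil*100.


m_FAME = oil * conv * (3 * 296 / 885) = oil * conv * (888/885)
= 479.84 * 0.9823 * 888 / 885
= 472.9446 g
Y = m_FAME / oil * 100 = conv * (888/885) * 100
= 0.9823 * 888 / 885 * 100
= 98.56%

472.9446 g FAME; Y = 98.56%


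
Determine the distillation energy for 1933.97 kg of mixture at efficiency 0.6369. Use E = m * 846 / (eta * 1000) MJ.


E = m * 846 / (eta * 1000)
= 1933.97 * 846 / (0.6369 * 1000)
= 2568.9098 MJ

2568.9098 MJ


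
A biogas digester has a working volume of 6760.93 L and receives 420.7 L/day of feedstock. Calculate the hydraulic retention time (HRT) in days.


HRT = V / Q
= 6760.93 / 420.7
= 16.0707 days

16.0707 days


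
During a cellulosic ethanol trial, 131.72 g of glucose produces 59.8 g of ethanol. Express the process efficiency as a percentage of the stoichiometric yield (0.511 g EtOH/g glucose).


Fermentation efficiency = (actual / (0.511 * glucose)) * 100
= (59.8 / (0.511 * 131.72)) * 100
= 88.8441%

88.8441%


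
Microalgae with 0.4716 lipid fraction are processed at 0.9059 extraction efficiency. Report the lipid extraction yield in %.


Y = lipid_content * extraction_eff * 100
= 0.4716 * 0.9059 * 100
= 42.7222%

42.7222%


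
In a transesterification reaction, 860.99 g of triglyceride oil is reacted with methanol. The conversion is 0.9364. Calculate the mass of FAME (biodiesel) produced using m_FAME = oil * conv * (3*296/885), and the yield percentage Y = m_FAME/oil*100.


m_FAME = oil * conv * (3 * 296 / 885) = oil * conv * (888/885)
= 860.99 * 0.9364 * 888 / 885
= 808.9640 g
Y = m_FAME / oil * 100 = conv * (888/885) * 100
= 0.9364 * 888 / 885 * 100
= 93.96%

808.9640 g FAME; Y = 93.96%


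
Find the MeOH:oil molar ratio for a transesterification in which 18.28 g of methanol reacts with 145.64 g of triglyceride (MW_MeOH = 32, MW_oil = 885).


Molar ratio = n_MeOH / n_oil = (MeOH/32) / (oil/885) = (MeOH * 885) / (32 * oil)
= (18.28 * 885) / (32 * 145.64)
= 3.4713

3.4713


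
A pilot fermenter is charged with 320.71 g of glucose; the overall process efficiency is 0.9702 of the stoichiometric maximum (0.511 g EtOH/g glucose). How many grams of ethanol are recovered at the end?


Actual ethanol: m = 0.511 * 320.71 * 0.9702
m = 158.9991 g

158.9991 g


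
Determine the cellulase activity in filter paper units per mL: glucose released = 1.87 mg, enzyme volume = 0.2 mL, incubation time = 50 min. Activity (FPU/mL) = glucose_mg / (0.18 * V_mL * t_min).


Activity = glucose_mg / (0.18 mg/umol * V_mL * t_min)
= 1.87 / (0.18 * 0.2 * 50)
= 1.0389 FPU/mL

1.0389 FPU/mL


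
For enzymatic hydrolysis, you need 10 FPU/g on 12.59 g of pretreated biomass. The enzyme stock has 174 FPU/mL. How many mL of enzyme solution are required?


V = dosage * m_sub / activity
V = 10 * 12.59 / 174
V = 0.7236 mL

0.7236 mL


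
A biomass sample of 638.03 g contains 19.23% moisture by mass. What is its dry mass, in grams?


Wd = Ww * (1 - MC/100)
= 638.03 * (1 - 19.23/100)
= 515.3368 g

515.3368 g


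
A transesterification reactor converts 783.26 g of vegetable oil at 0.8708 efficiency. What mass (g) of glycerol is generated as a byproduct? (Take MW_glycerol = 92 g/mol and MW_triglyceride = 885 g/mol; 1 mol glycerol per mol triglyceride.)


glycerol = oil * conv * (92/885)
= 783.26 * 0.8708 * 92 / 885
= 70.9037 g

70.9037 g


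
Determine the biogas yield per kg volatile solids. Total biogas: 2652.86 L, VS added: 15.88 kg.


Y = V / VS
= 2652.86 / 15.88
= 167.0567 L/kg VS

167.0567 L/kg VS


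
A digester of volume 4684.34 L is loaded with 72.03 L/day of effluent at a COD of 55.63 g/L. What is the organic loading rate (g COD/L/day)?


OLR = Q * S / V
= 72.03 * 55.63 / 4684.34
= 0.8554 g/L/day

0.8554 g/L/day


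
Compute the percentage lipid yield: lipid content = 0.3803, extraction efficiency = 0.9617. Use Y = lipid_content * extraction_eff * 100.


Y = lipid_content * extraction_eff * 100
= 0.3803 * 0.9617 * 100
= 36.5735%

36.5735%


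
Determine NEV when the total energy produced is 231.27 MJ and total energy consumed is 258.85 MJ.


NEV = E_out - E_in
= 231.27 - 258.85
= -27.5800 MJ

-27.5800 MJ


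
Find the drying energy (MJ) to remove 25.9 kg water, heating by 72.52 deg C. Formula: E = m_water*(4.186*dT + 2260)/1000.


E = m_water * (4.186 * dT + 2260) / 1000
= 25.9 * (4.186 * 72.52 + 2260) / 1000
= 66.3964 MJ

66.3964 MJ


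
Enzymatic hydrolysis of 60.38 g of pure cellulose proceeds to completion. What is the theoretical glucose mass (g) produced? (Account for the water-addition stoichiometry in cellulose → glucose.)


glucose = cellulose * 180/162
= 60.38 * 180/162
= 67.0889 g

67.0889 g


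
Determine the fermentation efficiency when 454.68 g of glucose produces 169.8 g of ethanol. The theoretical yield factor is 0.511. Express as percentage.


Fermentation efficiency = (actual / (0.511 * glucose)) * 100
= (169.8 / (0.511 * 454.68)) * 100
= 73.0821%

73.0821%


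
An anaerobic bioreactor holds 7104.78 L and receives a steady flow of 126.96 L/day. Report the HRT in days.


HRT = V / Q
= 7104.78 / 126.96
= 55.9608 days

55.9608 days


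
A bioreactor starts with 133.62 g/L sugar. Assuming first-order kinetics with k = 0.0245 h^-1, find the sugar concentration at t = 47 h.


S = S0 * exp(-k * t)
S = 133.62 * exp(-0.0245 * 47)
S = 42.2456 g/L

42.2456 g/L


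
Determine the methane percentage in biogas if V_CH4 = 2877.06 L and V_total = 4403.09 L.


CH4% = V_CH4 / V_total * 100
= 2877.06 / 4403.09 * 100
= 65.3418%

65.3418%


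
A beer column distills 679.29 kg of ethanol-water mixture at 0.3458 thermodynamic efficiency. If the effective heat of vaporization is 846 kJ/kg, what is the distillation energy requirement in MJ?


E = m * 846 / (eta * 1000)
= 679.29 * 846 / (0.3458 * 1000)
= 1661.8836 MJ

1661.8836 MJ


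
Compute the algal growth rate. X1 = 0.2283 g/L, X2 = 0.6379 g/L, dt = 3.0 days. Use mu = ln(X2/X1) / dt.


mu = ln(X2/X1) / dt
= ln(0.6379/0.2283) / 3.0
= 0.3425 per day

0.3425 per day


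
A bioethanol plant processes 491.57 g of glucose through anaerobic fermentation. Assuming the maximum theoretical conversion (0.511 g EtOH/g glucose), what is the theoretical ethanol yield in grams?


Theoretical ethanol yield: m_EtOH = 0.511 * m_glucose
m_EtOH = 0.511 * 491.57 = 251.1923 g

251.1923 g


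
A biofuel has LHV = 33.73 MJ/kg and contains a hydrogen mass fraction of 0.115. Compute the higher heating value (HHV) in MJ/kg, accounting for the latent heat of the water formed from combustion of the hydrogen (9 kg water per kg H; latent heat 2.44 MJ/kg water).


HHV = LHV + H_frac * 9 * 2.44
= 33.73 + 0.115 * 9 * 2.44
= 36.2554 MJ/kg

36.2554 MJ/kg


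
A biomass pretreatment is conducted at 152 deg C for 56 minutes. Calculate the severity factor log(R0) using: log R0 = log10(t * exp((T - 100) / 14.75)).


logR0 = log10(t * exp((T - 100) / 14.75))
= log10(56 * exp((152 - 100) / 14.75))
= 3.2793

3.2793


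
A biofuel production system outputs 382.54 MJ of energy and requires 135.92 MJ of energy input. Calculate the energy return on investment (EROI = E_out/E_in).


EROI = E_out / E_in
= 382.54 / 135.92
= 2.8144

2.8144


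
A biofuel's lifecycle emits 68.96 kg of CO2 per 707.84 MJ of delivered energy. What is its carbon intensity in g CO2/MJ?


CI = CO2 * 1000 / E
= 68.96 * 1000 / 707.84
= 97.4231 g CO2/MJ

97.4231 g CO2/MJ


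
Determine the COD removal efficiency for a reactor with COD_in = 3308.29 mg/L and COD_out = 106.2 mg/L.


eta = (COD_in - COD_out) / COD_in * 100
= (3308.29 - 106.2) / 3308.29 * 100
= 96.7899%

96.7899%


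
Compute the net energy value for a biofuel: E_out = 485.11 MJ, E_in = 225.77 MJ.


NEV = E_out - E_in
= 485.11 - 225.77
= 259.3400 MJ

259.3400 MJ


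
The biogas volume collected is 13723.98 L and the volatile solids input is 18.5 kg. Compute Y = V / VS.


Y = V / VS
= 13723.98 / 18.5
= 741.8368 L/kg VS

741.8368 L/kg VS


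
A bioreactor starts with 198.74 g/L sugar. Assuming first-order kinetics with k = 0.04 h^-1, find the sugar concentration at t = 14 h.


S = S0 * exp(-k * t)
S = 198.74 * exp(-0.04 * 14)
S = 113.5221 g/L

113.5221 g/L


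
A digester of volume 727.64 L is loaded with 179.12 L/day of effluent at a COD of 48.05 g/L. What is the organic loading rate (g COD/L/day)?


OLR = Q * S / V
= 179.12 * 48.05 / 727.64
= 11.8283 g/L/day

11.8283 g/L/day


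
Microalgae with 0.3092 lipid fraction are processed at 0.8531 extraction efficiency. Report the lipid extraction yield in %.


Y = lipid_content * extraction_eff * 100
= 0.3092 * 0.8531 * 100
= 26.3779%

26.3779%


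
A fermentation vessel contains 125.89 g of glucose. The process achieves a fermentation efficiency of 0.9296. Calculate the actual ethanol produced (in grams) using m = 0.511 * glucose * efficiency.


Actual ethanol: m = 0.511 * 125.89 * 0.9296
m = 59.8010 g

59.8010 g


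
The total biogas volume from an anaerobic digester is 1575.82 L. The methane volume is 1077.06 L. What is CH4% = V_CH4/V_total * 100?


CH4% = V_CH4 / V_total * 100
= 1077.06 / 1575.82 * 100
= 68.3492%

68.3492%


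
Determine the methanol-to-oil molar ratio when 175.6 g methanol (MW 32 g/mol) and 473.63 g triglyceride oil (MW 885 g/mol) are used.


Molar ratio = n_MeOH / n_oil = (MeOH/32) / (oil/885) = (MeOH * 885) / (32 * oil)
= (175.6 * 885) / (32 * 473.63)
= 10.2537

10.2537


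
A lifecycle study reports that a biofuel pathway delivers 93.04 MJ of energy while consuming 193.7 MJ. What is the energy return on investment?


EROI = E_out / E_in
= 93.04 / 193.7
= 0.4803

0.4803


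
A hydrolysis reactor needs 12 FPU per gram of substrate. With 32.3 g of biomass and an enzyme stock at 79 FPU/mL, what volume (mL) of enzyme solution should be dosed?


V = dosage * m_sub / activity
V = 12 * 32.3 / 79
V = 4.9063 mL

4.9063 mL


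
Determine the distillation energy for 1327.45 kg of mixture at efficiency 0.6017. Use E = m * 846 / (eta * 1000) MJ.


E = m * 846 / (eta * 1000)
= 1327.45 * 846 / (0.6017 * 1000)
= 1866.4163 MJ

1866.4163 MJ


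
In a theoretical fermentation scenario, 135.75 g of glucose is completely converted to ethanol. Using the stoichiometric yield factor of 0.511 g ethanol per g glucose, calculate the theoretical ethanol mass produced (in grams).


Theoretical ethanol yield: m_EtOH = 0.511 * m_glucose
m_EtOH = 0.511 * 135.75 = 69.3683 g

69.3683 g


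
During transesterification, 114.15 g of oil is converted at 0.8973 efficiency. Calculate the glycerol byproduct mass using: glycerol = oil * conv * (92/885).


glycerol = oil * conv * (92/885)
= 114.15 * 0.8973 * 92 / 885
= 10.6478 g

10.6478 g


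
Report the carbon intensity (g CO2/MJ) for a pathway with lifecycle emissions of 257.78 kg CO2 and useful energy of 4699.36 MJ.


CI = CO2 * 1000 / E
= 257.78 * 1000 / 4699.36
= 54.8543 g CO2/MJ

54.8543 g CO2/MJ


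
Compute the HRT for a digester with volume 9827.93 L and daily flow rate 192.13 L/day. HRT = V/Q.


HRT = V / Q
= 9827.93 / 192.13
= 51.1525 days

51.1525 days


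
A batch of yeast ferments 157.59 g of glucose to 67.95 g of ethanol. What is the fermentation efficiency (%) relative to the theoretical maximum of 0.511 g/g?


Fermentation efficiency = (actual / (0.511 * glucose)) * 100
= (67.95 / (0.511 * 157.59)) * 100
= 84.3801%

84.3801%


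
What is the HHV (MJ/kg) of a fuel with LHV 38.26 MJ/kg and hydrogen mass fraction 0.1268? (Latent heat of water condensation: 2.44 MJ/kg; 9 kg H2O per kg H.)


HHV = LHV + H_frac * 9 * 2.44
= 38.26 + 0.1268 * 9 * 2.44
= 41.0445 MJ/kg

41.0445 MJ/kg


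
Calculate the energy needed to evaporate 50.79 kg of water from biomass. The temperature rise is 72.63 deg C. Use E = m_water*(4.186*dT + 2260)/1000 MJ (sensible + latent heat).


E = m_water * (4.186 * dT + 2260) / 1000
= 50.79 * (4.186 * 72.63 + 2260) / 1000
= 130.2270 MJ

130.2270 MJ


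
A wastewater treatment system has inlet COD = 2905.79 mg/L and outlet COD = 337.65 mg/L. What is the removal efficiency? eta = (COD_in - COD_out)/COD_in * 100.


eta = (COD_in - COD_out) / COD_in * 100
= (2905.79 - 337.65) / 2905.79 * 100
= 88.3801%

88.3801%


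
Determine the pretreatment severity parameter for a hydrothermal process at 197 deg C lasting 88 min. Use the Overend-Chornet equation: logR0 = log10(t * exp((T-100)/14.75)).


logR0 = log10(t * exp((T - 100) / 14.75))
= log10(88 * exp((197 - 100) / 14.75))
= 4.8005

4.8005


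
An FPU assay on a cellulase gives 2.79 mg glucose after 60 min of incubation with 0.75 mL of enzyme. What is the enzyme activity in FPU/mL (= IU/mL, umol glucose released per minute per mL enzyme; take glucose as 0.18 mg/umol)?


Activity = glucose_mg / (0.18 mg/umol * V_mL * t_min)
= 2.79 / (0.18 * 0.75 * 60)
= 0.3444 FPU/mL

0.3444 FPU/mL


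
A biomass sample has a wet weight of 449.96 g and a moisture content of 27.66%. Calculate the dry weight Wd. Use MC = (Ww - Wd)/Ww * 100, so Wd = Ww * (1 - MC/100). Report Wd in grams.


Wd = Ww * (1 - MC/100)
= 449.96 * (1 - 27.66/100)
= 325.5011 g

325.5011 g


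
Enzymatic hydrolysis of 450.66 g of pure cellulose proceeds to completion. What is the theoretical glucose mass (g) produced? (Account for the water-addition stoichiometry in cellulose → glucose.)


glucose = cellulose * 180/162
= 450.66 * 180/162
= 500.7333 g

500.7333 g


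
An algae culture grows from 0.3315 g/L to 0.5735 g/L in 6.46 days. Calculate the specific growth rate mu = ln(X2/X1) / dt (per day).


mu = ln(X2/X1) / dt
= ln(0.5735/0.3315) / 6.46
= 0.0848 per day

0.0848 per day


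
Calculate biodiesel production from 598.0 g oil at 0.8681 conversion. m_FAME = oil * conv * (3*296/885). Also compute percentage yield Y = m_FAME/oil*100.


m_FAME = oil * conv * (3 * 296 / 885) = oil * conv * (888/885)
= 598.0 * 0.8681 * 888 / 885
= 520.8835 g
Y = m_FAME / oil * 100 = conv * (888/885) * 100
= 0.8681 * 888 / 885 * 100
= 87.10%

520.8835 g FAME; Y = 87.10%


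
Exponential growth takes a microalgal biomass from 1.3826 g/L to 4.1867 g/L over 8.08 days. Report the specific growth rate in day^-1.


mu = ln(X2/X1) / dt
= ln(4.1867/1.3826) / 8.08
= 0.1371 per day

0.1371 per day


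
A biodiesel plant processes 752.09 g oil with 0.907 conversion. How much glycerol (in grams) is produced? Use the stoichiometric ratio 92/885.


glycerol = oil * conv * (92/885)
= 752.09 * 0.907 * 92 / 885
= 70.9123 g

70.9123 g


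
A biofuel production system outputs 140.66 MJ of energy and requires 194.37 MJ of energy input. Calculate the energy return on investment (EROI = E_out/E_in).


EROI = E_out / E_in
= 140.66 / 194.37
= 0.7237

0.7237


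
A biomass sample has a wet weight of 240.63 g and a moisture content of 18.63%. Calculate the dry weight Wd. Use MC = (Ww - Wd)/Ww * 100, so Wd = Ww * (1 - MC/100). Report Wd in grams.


Wd = Ww * (1 - MC/100)
= 240.63 * (1 - 18.63/100)
= 195.8006 g

195.8006 g


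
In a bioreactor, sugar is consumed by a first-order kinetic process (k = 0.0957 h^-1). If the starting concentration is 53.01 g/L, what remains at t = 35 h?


S = S0 * exp(-k * t)
S = 53.01 * exp(-0.0957 * 35)
S = 1.8608 g/L

1.8608 g/L


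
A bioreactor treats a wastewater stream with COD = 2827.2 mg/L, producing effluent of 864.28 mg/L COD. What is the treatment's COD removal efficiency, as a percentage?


eta = (COD_in - COD_out) / COD_in * 100
= (2827.2 - 864.28) / 2827.2 * 100
= 69.4298%

69.4298%


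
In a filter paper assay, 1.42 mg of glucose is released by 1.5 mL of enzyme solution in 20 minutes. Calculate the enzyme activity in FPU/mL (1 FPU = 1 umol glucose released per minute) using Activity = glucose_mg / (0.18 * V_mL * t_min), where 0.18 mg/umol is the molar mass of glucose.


Activity = glucose_mg / (0.18 mg/umol * V_mL * t_min)
= 1.42 / (0.18 * 1.5 * 20)
= 0.2630 FPU/mL

0.2630 FPU/mL


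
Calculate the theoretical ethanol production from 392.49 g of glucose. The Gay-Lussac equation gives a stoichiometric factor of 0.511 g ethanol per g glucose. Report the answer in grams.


Theoretical ethanol yield: m_EtOH = 0.511 * m_glucose
m_EtOH = 0.511 * 392.49 = 200.5624 g

200.5624 g


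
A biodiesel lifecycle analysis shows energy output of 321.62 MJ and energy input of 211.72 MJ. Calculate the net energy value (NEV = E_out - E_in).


NEV = E_out - E_in
= 321.62 - 211.72
= 109.9000 MJ

109.9000 MJ


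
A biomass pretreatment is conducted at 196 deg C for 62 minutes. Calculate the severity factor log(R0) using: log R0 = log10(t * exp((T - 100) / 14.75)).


logR0 = log10(t * exp((T - 100) / 14.75))
= log10(62 * exp((196 - 100) / 14.75))
= 4.6190

4.6190


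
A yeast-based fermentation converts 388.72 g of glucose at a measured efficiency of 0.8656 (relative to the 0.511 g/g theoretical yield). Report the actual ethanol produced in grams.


Actual ethanol: m = 0.511 * 388.72 * 0.8656
m = 171.9393 g

171.9393 g


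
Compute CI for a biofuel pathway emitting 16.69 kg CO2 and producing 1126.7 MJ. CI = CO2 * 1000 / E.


CI = CO2 * 1000 / E
= 16.69 * 1000 / 1126.7
= 14.8132 g CO2/MJ

14.8132 g CO2/MJ


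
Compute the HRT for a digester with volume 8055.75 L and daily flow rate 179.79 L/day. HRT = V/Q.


HRT = V / Q
= 8055.75 / 179.79
= 44.8064 days

44.8064 days


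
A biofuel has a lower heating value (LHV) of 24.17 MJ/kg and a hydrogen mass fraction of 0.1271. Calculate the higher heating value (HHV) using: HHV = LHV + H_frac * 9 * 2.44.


HHV = LHV + H_frac * 9 * 2.44
= 24.17 + 0.1271 * 9 * 2.44
= 26.9611 MJ/kg

26.9611 MJ/kg


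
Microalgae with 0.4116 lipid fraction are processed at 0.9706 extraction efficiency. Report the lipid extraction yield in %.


Y = lipid_content * extraction_eff * 100
= 0.4116 * 0.9706 * 100
= 39.9499%

39.9499%


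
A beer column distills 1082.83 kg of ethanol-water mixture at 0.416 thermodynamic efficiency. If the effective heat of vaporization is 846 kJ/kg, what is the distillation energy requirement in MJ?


E = m * 846 / (eta * 1000)
= 1082.83 * 846 / (0.416 * 1000)
= 2202.1014 MJ

2202.1014 MJ


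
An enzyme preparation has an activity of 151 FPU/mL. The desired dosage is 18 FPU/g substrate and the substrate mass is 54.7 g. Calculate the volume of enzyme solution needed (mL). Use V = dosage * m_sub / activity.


V = dosage * m_sub / activity
V = 18 * 54.7 / 151
V = 6.5205 mL

6.5205 mL


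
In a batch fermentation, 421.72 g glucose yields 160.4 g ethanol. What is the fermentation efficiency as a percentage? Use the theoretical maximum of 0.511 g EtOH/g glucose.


Fermentation efficiency = (actual / (0.511 * glucose)) * 100
= (160.4 / (0.511 * 421.72)) * 100
= 74.4319%

74.4319%


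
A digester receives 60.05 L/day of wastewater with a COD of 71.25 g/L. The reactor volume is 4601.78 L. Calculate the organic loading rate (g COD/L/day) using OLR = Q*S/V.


OLR = Q * S / V
= 60.05 * 71.25 / 4601.78
= 0.9298 g/L/day

0.9298 g/L/day


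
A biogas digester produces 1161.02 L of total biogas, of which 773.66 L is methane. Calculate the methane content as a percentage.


CH4% = V_CH4 / V_total * 100
= 773.66 / 1161.02 * 100
= 66.6362%

66.6362%


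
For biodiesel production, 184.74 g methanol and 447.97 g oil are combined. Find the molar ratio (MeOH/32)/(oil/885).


Molar ratio = n_MeOH / n_oil = (MeOH/32) / (oil/885) = (MeOH * 885) / (32 * oil)
= (184.74 * 885) / (32 * 447.97)
= 11.4053

11.4053


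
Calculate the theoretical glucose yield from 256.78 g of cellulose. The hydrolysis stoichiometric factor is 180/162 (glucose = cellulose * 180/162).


glucose = cellulose * 180/162
= 256.78 * 180/162
= 285.3111 g

285.3111 g


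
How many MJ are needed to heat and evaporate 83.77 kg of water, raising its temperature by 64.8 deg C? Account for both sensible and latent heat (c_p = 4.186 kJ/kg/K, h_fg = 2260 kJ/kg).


E = m_water * (4.186 * dT + 2260) / 1000
= 83.77 * (4.186 * 64.8 + 2260) / 1000
= 212.0430 MJ

212.0430 MJ


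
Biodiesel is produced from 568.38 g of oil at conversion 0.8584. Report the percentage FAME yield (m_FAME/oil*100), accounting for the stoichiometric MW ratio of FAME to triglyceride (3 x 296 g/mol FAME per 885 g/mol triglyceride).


m_FAME = oil * conv * (3 * 296 / 885) = oil * conv * (888/885)
= 568.38 * 0.8584 * 888 / 885
= 489.5513 g
Y = m_FAME / oil * 100 = conv * (888/885) * 100
= 0.8584 * 888 / 885 * 100
= 86.13%

86.13%


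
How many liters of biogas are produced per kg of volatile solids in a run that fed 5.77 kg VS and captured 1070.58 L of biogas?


Y = V / VS
= 1070.58 / 5.77
= 185.5425 L/kg VS

185.5425 L/kg VS


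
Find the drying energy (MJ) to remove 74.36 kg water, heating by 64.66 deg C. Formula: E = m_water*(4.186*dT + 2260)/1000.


E = m_water * (4.186 * dT + 2260) / 1000
= 74.36 * (4.186 * 64.66 + 2260) / 1000
= 188.1804 MJ

188.1804 MJ


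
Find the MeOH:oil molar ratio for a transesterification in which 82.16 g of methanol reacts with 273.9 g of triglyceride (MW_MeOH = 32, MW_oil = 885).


Molar ratio = n_MeOH / n_oil = (MeOH/32) / (oil/885) = (MeOH * 885) / (32 * oil)
= (82.16 * 885) / (32 * 273.9)
= 8.2959

8.2959


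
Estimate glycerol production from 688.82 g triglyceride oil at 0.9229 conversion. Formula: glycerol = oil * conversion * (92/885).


glycerol = oil * conv * (92/885)
= 688.82 * 0.9229 * 92 / 885
= 66.0853 g

66.0853 g


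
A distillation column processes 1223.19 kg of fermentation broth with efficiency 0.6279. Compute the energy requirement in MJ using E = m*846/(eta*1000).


E = m * 846 / (eta * 1000)
= 1223.19 * 846 / (0.6279 * 1000)
= 1648.0630 MJ

1648.0630 MJ


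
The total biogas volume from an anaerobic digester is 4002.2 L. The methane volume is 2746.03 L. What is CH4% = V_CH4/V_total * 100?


CH4% = V_CH4 / V_total * 100
= 2746.03 / 4002.2 * 100
= 68.6130%

68.6130%


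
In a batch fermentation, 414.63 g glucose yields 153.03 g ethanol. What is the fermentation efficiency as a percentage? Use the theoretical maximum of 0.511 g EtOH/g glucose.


Fermentation efficiency = (actual / (0.511 * glucose)) * 100
= (153.03 / (0.511 * 414.63)) * 100
= 72.2262%

72.2262%


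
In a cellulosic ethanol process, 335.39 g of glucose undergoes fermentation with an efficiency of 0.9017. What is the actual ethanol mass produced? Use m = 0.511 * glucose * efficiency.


Actual ethanol: m = 0.511 * 335.39 * 0.9017
m = 154.5372 g

154.5372 g


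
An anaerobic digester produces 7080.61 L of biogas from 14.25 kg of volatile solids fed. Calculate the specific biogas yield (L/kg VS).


Y = V / VS
= 7080.61 / 14.25
= 496.8849 L/kg VS

496.8849 L/kg VS


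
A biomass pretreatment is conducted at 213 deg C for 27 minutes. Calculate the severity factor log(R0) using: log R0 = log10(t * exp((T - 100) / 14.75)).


logR0 = log10(t * exp((T - 100) / 14.75))
= log10(27 * exp((213 - 100) / 14.75))
= 4.7585

4.7585


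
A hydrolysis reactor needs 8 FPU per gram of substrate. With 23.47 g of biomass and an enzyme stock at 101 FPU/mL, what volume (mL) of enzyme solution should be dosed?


V = dosage * m_sub / activity
V = 8 * 23.47 / 101
V = 1.8590 mL

1.8590 mL


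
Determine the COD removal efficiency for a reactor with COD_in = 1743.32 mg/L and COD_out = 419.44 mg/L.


eta = (COD_in - COD_out) / COD_in * 100
= (1743.32 - 419.44) / 1743.32 * 100
= 75.9402%

75.9402%


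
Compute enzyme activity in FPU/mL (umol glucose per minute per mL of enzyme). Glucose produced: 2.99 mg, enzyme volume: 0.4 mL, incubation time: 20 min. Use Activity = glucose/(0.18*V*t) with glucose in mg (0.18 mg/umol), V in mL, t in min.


Activity = glucose_mg / (0.18 mg/umol * V_mL * t_min)
= 2.99 / (0.18 * 0.4 * 20)
= 2.0764 FPU/mL

2.0764 FPU/mL


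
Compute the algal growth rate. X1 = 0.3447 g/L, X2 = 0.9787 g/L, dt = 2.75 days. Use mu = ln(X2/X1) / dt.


mu = ln(X2/X1) / dt
= ln(0.9787/0.3447) / 2.75
= 0.3795 per day

0.3795 per day


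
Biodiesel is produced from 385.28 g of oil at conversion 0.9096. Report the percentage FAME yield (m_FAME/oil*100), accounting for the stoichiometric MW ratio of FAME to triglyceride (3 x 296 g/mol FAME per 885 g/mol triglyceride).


m_FAME = oil * conv * (3 * 296 / 885) = oil * conv * (888/885)
= 385.28 * 0.9096 * 888 / 885
= 351.6387 g
Y = m_FAME / oil * 100 = conv * (888/885) * 100
= 0.9096 * 888 / 885 * 100
= 91.27%

91.27%


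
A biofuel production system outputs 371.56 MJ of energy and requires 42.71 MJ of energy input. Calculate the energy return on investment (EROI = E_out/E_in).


EROI = E_out / E_in
= 371.56 / 42.71
= 8.6996

8.6996


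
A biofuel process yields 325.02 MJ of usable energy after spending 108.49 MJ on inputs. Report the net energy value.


NEV = E_out - E_in
= 325.02 - 108.49
= 216.5300 MJ

216.5300 MJ


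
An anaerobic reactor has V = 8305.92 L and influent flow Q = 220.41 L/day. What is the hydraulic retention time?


HRT = V / Q
= 8305.92 / 220.41
= 37.6840 days

37.6840 days


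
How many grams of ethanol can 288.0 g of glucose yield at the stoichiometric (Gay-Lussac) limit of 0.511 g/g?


Theoretical ethanol yield: m_EtOH = 0.511 * m_glucose
m_EtOH = 0.511 * 288.0 = 147.1680 g

147.1680 g


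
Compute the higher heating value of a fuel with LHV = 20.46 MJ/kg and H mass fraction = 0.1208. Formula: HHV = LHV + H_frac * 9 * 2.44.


HHV = LHV + H_frac * 9 * 2.44
= 20.46 + 0.1208 * 9 * 2.44
= 23.1128 MJ/kg

23.1128 MJ/kg


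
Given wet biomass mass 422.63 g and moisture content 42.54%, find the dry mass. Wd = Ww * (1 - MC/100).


Wd = Ww * (1 - MC/100)
= 422.63 * (1 - 42.54/100)
= 242.8432 g

242.8432 g


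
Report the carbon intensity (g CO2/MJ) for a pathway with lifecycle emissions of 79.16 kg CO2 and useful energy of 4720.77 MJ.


CI = CO2 * 1000 / E
= 79.16 * 1000 / 4720.77
= 16.7685 g CO2/MJ

16.7685 g CO2/MJ


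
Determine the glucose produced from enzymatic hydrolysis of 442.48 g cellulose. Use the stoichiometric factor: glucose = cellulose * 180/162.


glucose = cellulose * 180/162
= 442.48 * 180/162
= 491.6444 g

491.6444 g


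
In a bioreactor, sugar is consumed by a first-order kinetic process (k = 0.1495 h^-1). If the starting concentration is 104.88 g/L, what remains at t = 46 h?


S = S0 * exp(-k * t)
S = 104.88 * exp(-0.1495 * 46)
S = 0.1082 g/L

0.1082 g/L


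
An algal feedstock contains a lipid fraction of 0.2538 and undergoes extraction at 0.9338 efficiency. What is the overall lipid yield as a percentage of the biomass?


Y = lipid_content * extraction_eff * 100
= 0.2538 * 0.9338 * 100
= 23.6998%

23.6998%


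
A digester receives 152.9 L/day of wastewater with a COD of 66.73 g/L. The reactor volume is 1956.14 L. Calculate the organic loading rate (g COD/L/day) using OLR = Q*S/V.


OLR = Q * S / V
= 152.9 * 66.73 / 1956.14
= 5.2159 g/L/day

5.2159 g/L/day


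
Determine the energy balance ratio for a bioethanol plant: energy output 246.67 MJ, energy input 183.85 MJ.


EROI = E_out / E_in
= 246.67 / 183.85
= 1.3417

1.3417


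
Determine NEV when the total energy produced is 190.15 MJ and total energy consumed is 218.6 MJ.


NEV = E_out - E_in
= 190.15 - 218.6
= -28.4500 MJ

-28.4500 MJ


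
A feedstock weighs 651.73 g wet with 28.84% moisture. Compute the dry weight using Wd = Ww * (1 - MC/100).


Wd = Ww * (1 - MC/100)
= 651.73 * (1 - 28.84/100)
= 463.7711 g

463.7711 g


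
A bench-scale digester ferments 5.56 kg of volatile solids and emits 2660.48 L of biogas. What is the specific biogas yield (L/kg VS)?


Y = V / VS
= 2660.48 / 5.56
= 478.5036 L/kg VS

478.5036 L/kg VS


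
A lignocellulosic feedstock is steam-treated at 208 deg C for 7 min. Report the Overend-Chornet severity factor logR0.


logR0 = log10(t * exp((T - 100) / 14.75))
= log10(7 * exp((208 - 100) / 14.75))
= 4.0250

4.0250


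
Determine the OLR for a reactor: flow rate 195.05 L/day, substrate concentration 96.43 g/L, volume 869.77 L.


OLR = Q * S / V
= 195.05 * 96.43 / 869.77
= 21.6249 g/L/day

21.6249 g/L/day


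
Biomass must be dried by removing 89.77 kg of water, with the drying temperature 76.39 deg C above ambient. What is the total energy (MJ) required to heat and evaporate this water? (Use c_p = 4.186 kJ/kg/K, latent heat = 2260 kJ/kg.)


E = m_water * (4.186 * dT + 2260) / 1000
= 89.77 * (4.186 * 76.39 + 2260) / 1000
= 231.5858 MJ

231.5858 MJ


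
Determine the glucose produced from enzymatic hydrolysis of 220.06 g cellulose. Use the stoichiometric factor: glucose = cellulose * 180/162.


glucose = cellulose * 180/162
= 220.06 * 180/162
= 244.5111 g

244.5111 g


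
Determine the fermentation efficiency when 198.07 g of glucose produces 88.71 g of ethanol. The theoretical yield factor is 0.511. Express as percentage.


Fermentation efficiency = (actual / (0.511 * glucose)) * 100
= (88.71 / (0.511 * 198.07)) * 100
= 87.6462%

87.6462%


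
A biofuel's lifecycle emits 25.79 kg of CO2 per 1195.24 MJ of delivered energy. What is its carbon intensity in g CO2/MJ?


CI = CO2 * 1000 / E
= 25.79 * 1000 / 1195.24
= 21.5773 g CO2/MJ

21.5773 g CO2/MJ


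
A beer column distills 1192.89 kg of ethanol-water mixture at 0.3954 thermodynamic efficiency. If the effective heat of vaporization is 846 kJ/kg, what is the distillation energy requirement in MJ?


E = m * 846 / (eta * 1000)
= 1192.89 * 846 / (0.3954 * 1000)
= 2552.3140 MJ

2552.3140 MJ


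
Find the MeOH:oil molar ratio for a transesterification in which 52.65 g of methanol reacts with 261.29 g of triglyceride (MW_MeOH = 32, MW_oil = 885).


Molar ratio = n_MeOH / n_oil = (MeOH/32) / (oil/885) = (MeOH * 885) / (32 * oil)
= (52.65 * 885) / (32 * 261.29)
= 5.5727

5.5727


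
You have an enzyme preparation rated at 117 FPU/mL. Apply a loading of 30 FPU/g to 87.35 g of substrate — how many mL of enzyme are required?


V = dosage * m_sub / activity
V = 30 * 87.35 / 117
V = 22.3974 mL

22.3974 mL


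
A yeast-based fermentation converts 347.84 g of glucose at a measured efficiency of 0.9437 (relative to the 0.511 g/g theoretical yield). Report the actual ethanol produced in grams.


Actual ethanol: m = 0.511 * 347.84 * 0.9437
m = 167.7391 g

167.7391 g


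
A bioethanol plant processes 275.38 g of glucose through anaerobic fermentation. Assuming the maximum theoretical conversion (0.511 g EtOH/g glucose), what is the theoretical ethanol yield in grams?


Theoretical ethanol yield: m_EtOH = 0.511 * m_glucose
m_EtOH = 0.511 * 275.38 = 140.7192 g

140.7192 g


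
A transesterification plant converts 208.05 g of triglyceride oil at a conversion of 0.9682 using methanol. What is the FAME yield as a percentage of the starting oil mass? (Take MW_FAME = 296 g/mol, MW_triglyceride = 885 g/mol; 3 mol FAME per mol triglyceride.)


m_FAME = oil * conv * (3 * 296 / 885) = oil * conv * (888/885)
= 208.05 * 0.9682 * 888 / 885
= 202.1168 g
Y = m_FAME / oil * 100 = conv * (888/885) * 100
= 0.9682 * 888 / 885 * 100
= 97.15%

97.15%


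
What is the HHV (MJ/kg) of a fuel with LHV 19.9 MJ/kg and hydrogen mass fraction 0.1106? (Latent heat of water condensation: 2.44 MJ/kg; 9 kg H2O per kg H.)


HHV = LHV + H_frac * 9 * 2.44
= 19.9 + 0.1106 * 9 * 2.44
= 22.3288 MJ/kg

22.3288 MJ/kg


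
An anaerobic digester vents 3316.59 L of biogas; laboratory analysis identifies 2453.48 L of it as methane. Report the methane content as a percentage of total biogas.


CH4% = V_CH4 / V_total * 100
= 2453.48 / 3316.59 * 100
= 73.9760%

73.9760%


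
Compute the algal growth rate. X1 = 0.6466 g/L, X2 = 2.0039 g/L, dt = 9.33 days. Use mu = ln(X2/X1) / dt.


mu = ln(X2/X1) / dt
= ln(2.0039/0.6466) / 9.33
= 0.1212 per day

0.1212 per day


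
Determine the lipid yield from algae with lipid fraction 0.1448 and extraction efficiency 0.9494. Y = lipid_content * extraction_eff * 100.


Y = lipid_content * extraction_eff * 100
= 0.1448 * 0.9494 * 100
= 13.7473%

13.7473%


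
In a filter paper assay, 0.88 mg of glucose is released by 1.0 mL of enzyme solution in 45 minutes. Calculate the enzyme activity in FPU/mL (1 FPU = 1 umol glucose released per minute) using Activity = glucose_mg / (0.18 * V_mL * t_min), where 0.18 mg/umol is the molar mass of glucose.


Activity = glucose_mg / (0.18 mg/umol * V_mL * t_min)
= 0.88 / (0.18 * 1.0 * 45)
= 0.1086 FPU/mL

0.1086 FPU/mL


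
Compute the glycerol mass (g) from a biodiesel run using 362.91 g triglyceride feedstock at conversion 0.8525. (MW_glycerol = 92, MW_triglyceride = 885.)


glycerol = oil * conv * (92/885)
= 362.91 * 0.8525 * 92 / 885
= 32.1616 g

32.1616 g


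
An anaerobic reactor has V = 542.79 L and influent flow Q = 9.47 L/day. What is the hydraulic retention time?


HRT = V / Q
= 542.79 / 9.47
= 57.3168 days

57.3168 days


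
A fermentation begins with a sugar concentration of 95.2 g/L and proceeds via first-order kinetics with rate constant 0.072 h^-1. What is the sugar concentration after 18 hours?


S = S0 * exp(-k * t)
S = 95.2 * exp(-0.072 * 18)
S = 26.0490 g/L

26.0490 g/L


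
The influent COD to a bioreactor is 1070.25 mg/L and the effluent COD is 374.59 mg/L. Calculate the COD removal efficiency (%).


eta = (COD_in - COD_out) / COD_in * 100
= (1070.25 - 374.59) / 1070.25 * 100
= 64.9998%

64.9998%


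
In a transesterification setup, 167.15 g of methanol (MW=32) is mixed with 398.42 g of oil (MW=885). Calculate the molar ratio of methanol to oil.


Molar ratio = n_MeOH / n_oil = (MeOH/32) / (oil/885) = (MeOH * 885) / (32 * oil)
= (167.15 * 885) / (32 * 398.42)
= 11.6027

11.6027


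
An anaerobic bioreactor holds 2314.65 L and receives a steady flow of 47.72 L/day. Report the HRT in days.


HRT = V / Q
= 2314.65 / 47.72
= 48.5048 days

48.5048 days


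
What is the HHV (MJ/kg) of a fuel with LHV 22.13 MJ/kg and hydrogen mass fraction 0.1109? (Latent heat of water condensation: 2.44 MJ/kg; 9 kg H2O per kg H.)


HHV = LHV + H_frac * 9 * 2.44
= 22.13 + 0.1109 * 9 * 2.44
= 24.5654 MJ/kg

24.5654 MJ/kg
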